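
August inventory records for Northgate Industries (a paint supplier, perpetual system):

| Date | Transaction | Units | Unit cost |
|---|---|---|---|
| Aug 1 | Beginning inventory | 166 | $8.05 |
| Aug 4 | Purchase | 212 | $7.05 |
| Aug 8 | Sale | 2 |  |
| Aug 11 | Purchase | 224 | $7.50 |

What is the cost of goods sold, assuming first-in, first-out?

Aug 8, 2 sold [FIFO — oldest first]: 2 @ $8.05 = $16.10
Ending inventory: 164 @ $8.05 + 212 @ $7.05 + 224 @ $7.50 = $4,494.80
Check: goods available $4,510.90 = COGS $16.10 + ending $4,494.80

COGS = $16.10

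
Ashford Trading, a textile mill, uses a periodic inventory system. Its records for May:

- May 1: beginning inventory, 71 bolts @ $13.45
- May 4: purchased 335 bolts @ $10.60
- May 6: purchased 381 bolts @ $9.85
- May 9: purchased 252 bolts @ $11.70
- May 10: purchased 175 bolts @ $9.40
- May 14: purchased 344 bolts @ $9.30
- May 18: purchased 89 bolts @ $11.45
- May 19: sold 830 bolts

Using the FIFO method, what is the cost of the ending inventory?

May 19, 830 sold [FIFO — oldest first]: 71 @ $13.45 + 335 @ $10.60 + 381 @ $9.85 + 43 @ $11.70 = $8,761.90
Ending inventory: 209 @ $11.70 + 175 @ $9.40 + 344 @ $9.30 + 89 @ $11.45 = $8,308.55
Check: goods available $17,070.45 = COGS $8,761.90 + ending $8,308.55

Ending inventory = $8,308.55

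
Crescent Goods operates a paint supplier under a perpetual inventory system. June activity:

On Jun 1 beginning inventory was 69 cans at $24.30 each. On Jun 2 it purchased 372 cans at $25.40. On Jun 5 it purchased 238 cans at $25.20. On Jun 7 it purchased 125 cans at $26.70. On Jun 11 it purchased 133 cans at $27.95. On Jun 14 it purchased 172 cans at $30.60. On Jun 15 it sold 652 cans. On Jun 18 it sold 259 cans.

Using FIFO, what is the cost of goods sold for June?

COGS = $23,451.25

Jun 15, 652 sold [FIFO — oldest first]: 69 @ $24.30 + 372 @ $25.40 + 211 @ $25.20 = $16,442.70
Jun 18, 259 sold [FIFO — oldest first]: 27 @ $25.20 + 125 @ $26.70 + 107 @ $27.95 = $7,008.55
Total COGS = $16,442.70 + $7,008.55 = $23,451.25
Ending inventory: 26 @ $27.95 + 172 @ $30.60 = $5,989.90
Check: goods available $29,441.15 = COGS $23,451.25 + ending $5,989.90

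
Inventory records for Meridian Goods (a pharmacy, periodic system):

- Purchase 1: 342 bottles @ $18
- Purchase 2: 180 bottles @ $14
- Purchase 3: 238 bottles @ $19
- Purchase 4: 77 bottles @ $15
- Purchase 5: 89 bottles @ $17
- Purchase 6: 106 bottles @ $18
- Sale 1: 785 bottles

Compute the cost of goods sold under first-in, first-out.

COGS = $13,573

Sale 1 (785) [FIFO — oldest first]: 342 @ $18 + 180 @ $14 + 238 @ $19 + 25 @ $15 = $13,573
Ending inventory: 52 @ $15 + 89 @ $17 + 106 @ $18 = $4,201
Check: goods available $17,774 = COGS $13,573 + ending $4,201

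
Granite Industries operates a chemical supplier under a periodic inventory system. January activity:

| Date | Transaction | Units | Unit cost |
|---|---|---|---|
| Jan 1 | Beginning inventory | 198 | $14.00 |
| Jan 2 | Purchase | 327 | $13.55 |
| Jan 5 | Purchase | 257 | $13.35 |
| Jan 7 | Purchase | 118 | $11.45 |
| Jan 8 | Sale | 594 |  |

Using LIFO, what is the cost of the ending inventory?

Ending inventory = $4,235.40

Jan 8, 594 sold [LIFO — newest first]: 118 @ $11.45 + 257 @ $13.35 + 219 @ $13.55 = $7,749.50
Ending inventory: 198 @ $14.00 + 108 @ $13.55 = $4,235.40
Check: goods available $11,984.90 = COGS $7,749.50 + ending $4,235.40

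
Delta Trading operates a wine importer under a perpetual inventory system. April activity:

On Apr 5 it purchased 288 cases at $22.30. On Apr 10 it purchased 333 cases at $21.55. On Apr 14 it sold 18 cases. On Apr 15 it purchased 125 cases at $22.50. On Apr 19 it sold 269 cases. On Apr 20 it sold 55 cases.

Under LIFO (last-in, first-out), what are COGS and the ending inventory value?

Apr 14, 18 sold [LIFO — newest first]: 18 @ $21.55 = $387.90
Apr 19, 269 sold [LIFO — newest first]: 125 @ $22.50 + 144 @ $21.55 = $5,915.70
Apr 20, 55 sold [LIFO — newest first]: 55 @ $21.55 = $1,185.25
Total COGS = $387.90 + $5,915.70 + $1,185.25 = $7,488.85
Ending inventory: 288 @ $22.30 + 116 @ $21.55 = $8,922.20
Check: goods available $16,411.05 = COGS $7,488.85 + ending $8,922.20

COGS = $7,488.85; ending inventory = $8,922.20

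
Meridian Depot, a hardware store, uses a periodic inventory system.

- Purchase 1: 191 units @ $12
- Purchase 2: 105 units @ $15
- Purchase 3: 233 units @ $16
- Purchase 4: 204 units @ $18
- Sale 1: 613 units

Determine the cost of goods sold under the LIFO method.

COGS = $9,827

Sale 1 (613) [LIFO — newest first]: 204 @ $18 + 233 @ $16 + 105 @ $15 + 71 @ $12 = $9,827
Ending inventory: 120 @ $12 = $1,440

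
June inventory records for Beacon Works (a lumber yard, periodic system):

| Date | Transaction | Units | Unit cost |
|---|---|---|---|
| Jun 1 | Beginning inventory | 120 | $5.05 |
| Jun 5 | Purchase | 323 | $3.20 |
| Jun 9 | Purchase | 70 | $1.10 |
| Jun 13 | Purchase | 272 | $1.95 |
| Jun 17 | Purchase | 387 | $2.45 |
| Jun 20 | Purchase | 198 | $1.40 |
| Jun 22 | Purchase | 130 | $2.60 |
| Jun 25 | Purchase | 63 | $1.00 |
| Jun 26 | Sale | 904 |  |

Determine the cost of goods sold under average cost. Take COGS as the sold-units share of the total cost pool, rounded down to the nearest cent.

COGS = $2,240.24

Jun 26, sell 904: 904/1563 × $3,873.35 → $2,240.24
Ending inventory (cost pool remaining) = $1,633.11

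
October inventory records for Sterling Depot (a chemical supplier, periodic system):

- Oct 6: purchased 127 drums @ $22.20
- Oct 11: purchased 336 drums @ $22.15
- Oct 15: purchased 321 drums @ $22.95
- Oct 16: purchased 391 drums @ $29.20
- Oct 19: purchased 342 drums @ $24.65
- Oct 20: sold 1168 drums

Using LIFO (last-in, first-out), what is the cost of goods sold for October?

COGS = $29,739.55

Oct 20, 1168 sold [LIFO — newest first]: 342 @ $24.65 + 391 @ $29.20 + 321 @ $22.95 + 114 @ $22.15 = $29,739.55
Ending inventory: 127 @ $22.20 + 222 @ $22.15 = $7,736.70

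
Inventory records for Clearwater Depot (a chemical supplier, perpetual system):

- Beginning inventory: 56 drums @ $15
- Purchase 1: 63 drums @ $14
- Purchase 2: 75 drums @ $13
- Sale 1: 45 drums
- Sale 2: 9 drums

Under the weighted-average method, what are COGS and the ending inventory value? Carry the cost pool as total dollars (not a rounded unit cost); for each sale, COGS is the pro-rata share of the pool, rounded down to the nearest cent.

After Beginning: 56 on hand, pool $840.00 (≈ $15.0000 each)
After Purchase 1: 119 on hand, pool $1,722.00 (≈ $14.4706 each)
After Purchase 2: 194 on hand, pool $2,697.00 (≈ $13.9021 each)
Sale 1, sell 45: 45/194 × $2,697.00 → $625.59
Sale 2, sell 9: 9/149 × $2,071.41 → $125.11
Total COGS = $625.59 + $125.11 = $750.70
Ending inventory (cost pool remaining) = $1,946.30
Check: goods available $2,697.00 = COGS $750.70 + ending $1,946.30

COGS = $750.70; ending inventory = $1,946.30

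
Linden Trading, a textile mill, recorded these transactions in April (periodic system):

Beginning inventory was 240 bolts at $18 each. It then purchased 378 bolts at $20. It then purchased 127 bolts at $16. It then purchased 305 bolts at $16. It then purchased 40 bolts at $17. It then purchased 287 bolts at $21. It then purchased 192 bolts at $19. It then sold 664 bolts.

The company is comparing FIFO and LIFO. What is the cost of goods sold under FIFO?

COGS = $12,616

FIFO COGS: 240 @ $18 + 378 @ $20 + 46 @ $16 = $12,616
LIFO COGS: 192 @ $19 + 287 @ $21 + 40 @ $17 + 145 @ $16 = $12,675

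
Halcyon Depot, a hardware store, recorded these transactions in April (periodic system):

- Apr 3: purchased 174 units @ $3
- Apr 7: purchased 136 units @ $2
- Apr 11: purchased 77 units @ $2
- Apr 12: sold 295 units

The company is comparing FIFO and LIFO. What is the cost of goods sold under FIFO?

FIFO COGS: 174 @ $3 + 121 @ $2 = $764
LIFO COGS: 77 @ $2 + 136 @ $2 + 82 @ $3 = $672

COGS = $764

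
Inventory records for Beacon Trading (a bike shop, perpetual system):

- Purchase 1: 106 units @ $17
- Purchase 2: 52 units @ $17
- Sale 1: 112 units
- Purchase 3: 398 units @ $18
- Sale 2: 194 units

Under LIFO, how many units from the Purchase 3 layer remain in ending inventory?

Sale 1 (112) [LIFO — newest first]: 52 @ $17 + 60 @ $17 = $1,904
Sale 2 (194) [LIFO — newest first]: 194 @ $18 = $3,492
Total COGS = $1,904 + $3,492 = $5,396
Ending inventory: 46 @ $17 + 204 @ $18 = $4,454
Check: goods available $9,850 = COGS $5,396 + ending $4,454

204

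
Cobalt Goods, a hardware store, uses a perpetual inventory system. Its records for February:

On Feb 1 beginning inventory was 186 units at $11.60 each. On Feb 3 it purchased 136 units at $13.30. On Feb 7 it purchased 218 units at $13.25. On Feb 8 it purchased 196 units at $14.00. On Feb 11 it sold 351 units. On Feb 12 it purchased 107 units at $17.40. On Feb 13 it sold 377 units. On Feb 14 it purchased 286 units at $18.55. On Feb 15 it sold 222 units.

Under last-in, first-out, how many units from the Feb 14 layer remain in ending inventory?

Feb 11, 351 sold [LIFO — newest first]: 196 @ $14.00 + 155 @ $13.25 = $4,797.75
Feb 13, 377 sold [LIFO — newest first]: 107 @ $17.40 + 63 @ $13.25 + 136 @ $13.30 + 71 @ $11.60 = $5,328.95
Feb 15, 222 sold [LIFO — newest first]: 222 @ $18.55 = $4,118.10
Total COGS = $4,797.75 + $5,328.95 + $4,118.10 = $14,244.80
Ending inventory: 115 @ $11.60 + 64 @ $18.55 = $2,521.20

64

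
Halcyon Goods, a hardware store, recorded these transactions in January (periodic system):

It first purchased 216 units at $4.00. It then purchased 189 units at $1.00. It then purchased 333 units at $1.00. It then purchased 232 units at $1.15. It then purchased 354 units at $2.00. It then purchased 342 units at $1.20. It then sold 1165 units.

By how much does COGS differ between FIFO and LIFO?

FIFO COGS: 216 @ $4.00 + 189 @ $1.00 + 333 @ $1.00 + 232 @ $1.15 + 195 @ $2.00 = $2,042.80
LIFO COGS: 342 @ $1.20 + 354 @ $2.00 + 232 @ $1.15 + 237 @ $1.00 = $1,622.20
Difference = |$2,042.80 − $1,622.20| = $420.60

$420.60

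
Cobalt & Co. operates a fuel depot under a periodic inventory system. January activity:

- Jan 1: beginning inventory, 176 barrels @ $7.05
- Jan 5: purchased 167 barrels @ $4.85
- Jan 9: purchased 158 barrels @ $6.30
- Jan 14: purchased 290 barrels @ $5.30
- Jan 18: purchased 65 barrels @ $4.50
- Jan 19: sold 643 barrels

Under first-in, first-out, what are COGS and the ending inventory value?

Jan 19, 643 sold [FIFO — oldest first]: 176 @ $7.05 + 167 @ $4.85 + 158 @ $6.30 + 142 @ $5.30 = $3,798.75
Ending inventory: 148 @ $5.30 + 65 @ $4.50 = $1,076.90

COGS = $3,798.75; ending inventory = $1,076.90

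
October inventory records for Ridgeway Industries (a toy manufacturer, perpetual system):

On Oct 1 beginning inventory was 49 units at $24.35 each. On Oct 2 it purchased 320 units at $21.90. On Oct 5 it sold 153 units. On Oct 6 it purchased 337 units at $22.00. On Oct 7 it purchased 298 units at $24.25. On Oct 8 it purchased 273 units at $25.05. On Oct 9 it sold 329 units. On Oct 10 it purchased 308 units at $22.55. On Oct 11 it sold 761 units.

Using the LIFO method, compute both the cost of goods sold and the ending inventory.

COGS = $29,003.25; ending inventory = $7,622.45

Oct 5, 153 sold [LIFO — newest first]: 153 @ $21.90 = $3,350.70
Oct 9, 329 sold [LIFO — newest first]: 273 @ $25.05 + 56 @ $24.25 = $8,196.65
Oct 11, 761 sold [LIFO — newest first]: 308 @ $22.55 + 242 @ $24.25 + 211 @ $22.00 = $17,455.90
Total COGS = $3,350.70 + $8,196.65 + $17,455.90 = $29,003.25
Ending inventory: 49 @ $24.35 + 167 @ $21.90 + 126 @ $22.00 = $7,622.45
Check: goods available $36,625.70 = COGS $29,003.25 + ending $7,622.45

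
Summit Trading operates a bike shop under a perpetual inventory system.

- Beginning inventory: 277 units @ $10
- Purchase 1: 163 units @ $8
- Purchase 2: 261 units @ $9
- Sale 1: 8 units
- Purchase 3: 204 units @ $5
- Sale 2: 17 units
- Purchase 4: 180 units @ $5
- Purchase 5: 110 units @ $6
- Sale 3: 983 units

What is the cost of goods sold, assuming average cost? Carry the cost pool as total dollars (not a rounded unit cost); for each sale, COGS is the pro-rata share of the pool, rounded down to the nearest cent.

After Beginning: 277 on hand, pool $2,770.00 (≈ $10.0000 each)
After Purchase 1: 440 on hand, pool $4,074.00 (≈ $9.2591 each)
After Purchase 2: 701 on hand, pool $6,423.00 (≈ $9.1626 each)
Sale 1, sell 8: 8/701 × $6,423.00 → $73.30
After Purchase 3: 897 on hand, pool $7,369.70 (≈ $8.2159 each)
Sale 2, sell 17: 17/897 × $7,369.70 → $139.67
After Purchase 4: 1060 on hand, pool $8,130.03 (≈ $7.6698 each)
After Purchase 5: 1170 on hand, pool $8,790.03 (≈ $7.5128 each)
Sale 3, sell 983: 983/1170 × $8,790.03 → $7,385.12
Total COGS = $73.30 + $139.67 + $7,385.12 = $7,598.09
Ending inventory (cost pool remaining) = $1,404.91

COGS = $7,598.09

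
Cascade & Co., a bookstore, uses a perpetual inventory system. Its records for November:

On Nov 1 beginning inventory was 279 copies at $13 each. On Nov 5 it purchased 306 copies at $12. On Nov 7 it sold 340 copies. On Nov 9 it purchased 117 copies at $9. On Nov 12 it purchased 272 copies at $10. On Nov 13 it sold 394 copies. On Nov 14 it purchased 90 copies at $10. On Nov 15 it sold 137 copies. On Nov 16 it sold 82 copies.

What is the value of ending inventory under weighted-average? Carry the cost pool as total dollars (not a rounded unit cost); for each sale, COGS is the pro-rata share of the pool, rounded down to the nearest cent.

Ending inventory = $1,172.38

After Nov 1: 279 on hand, pool $3,627.00 (≈ $13.0000 each)
After Nov 5: 585 on hand, pool $7,299.00 (≈ $12.4769 each)
Nov 7, sell 340: 340/585 × $7,299.00 → $4,242.15
After Nov 9: 362 on hand, pool $4,109.85 (≈ $11.3532 each)
After Nov 12: 634 on hand, pool $6,829.85 (≈ $10.7726 each)
Nov 13, sell 394: 394/634 × $6,829.85 → $4,244.41
After Nov 14: 330 on hand, pool $3,485.44 (≈ $10.5619 each)
Nov 15, sell 137: 137/330 × $3,485.44 → $1,446.98
Nov 16, sell 82: 82/193 × $2,038.46 → $866.08
Total COGS = $4,242.15 + $4,244.41 + $1,446.98 + $866.08 = $10,799.62
Ending inventory (cost pool remaining) = $1,172.38
Check: goods available $11,972.00 = COGS $10,799.62 + ending $1,172.38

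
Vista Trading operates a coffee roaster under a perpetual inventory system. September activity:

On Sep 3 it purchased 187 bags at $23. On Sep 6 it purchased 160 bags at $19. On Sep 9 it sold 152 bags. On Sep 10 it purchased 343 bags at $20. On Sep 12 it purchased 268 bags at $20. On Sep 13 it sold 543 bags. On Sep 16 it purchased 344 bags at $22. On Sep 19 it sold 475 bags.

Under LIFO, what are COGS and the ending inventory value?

COGS = $24,093; ending inventory = $3,036

Sep 9, 152 sold [LIFO — newest first]: 152 @ $19 = $2,888
Sep 13, 543 sold [LIFO — newest first]: 268 @ $20 + 275 @ $20 = $10,860
Sep 19, 475 sold [LIFO — newest first]: 344 @ $22 + 68 @ $20 + 8 @ $19 + 55 @ $23 = $10,345
Total COGS = $2,888 + $10,860 + $10,345 = $24,093
Ending inventory: 132 @ $23 = $3,036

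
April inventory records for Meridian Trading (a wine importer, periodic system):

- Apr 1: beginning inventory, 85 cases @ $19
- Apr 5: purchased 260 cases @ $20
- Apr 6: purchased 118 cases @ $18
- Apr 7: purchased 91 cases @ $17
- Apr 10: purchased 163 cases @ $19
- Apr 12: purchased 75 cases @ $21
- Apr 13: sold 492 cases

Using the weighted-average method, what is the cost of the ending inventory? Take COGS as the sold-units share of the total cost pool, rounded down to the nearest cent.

Ending inventory = $5,741.67

Apr 13, sell 492: 492/792 × $15,158.00 → $9,416.33
Ending inventory (cost pool remaining) = $5,741.67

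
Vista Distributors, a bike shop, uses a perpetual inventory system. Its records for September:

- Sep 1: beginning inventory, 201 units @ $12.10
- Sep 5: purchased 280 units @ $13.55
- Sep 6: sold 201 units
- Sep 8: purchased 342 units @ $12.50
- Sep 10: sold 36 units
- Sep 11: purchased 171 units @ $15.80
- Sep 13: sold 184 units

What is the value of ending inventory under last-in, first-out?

Ending inventory = $7,165.05

Sep 6, 201 sold [LIFO — newest first]: 201 @ $13.55 = $2,723.55
Sep 10, 36 sold [LIFO — newest first]: 36 @ $12.50 = $450.00
Sep 13, 184 sold [LIFO — newest first]: 171 @ $15.80 + 13 @ $12.50 = $2,864.30
Total COGS = $2,723.55 + $450.00 + $2,864.30 = $6,037.85
Ending inventory: 201 @ $12.10 + 79 @ $13.55 + 293 @ $12.50 = $7,165.05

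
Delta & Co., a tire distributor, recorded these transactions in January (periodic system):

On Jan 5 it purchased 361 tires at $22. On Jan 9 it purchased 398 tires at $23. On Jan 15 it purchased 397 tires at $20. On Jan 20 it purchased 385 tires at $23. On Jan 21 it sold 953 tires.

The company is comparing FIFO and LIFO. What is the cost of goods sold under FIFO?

FIFO COGS: 361 @ $22 + 398 @ $23 + 194 @ $20 = $20,976
LIFO COGS: 385 @ $23 + 397 @ $20 + 171 @ $23 = $20,728

COGS = $20,976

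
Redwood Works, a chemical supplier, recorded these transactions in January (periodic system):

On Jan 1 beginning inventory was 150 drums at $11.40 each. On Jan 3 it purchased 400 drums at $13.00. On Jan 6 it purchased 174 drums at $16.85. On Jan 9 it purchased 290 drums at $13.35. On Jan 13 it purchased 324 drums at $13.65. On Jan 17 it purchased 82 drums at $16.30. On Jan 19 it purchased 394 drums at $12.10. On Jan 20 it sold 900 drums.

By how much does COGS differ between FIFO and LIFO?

FIFO COGS: 150 @ $11.40 + 400 @ $13.00 + 174 @ $16.85 + 176 @ $13.35 = $12,191.50
LIFO COGS: 394 @ $12.10 + 82 @ $16.30 + 324 @ $13.65 + 100 @ $13.35 = $11,861.60
Difference = |$12,191.50 − $11,861.60| = $329.90

$329.90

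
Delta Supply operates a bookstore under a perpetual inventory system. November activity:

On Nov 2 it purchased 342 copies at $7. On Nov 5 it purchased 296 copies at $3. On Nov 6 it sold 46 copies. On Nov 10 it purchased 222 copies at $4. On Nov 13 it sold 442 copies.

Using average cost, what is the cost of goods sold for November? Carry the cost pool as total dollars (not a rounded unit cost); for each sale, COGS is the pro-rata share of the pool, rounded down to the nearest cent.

After Nov 2: 342 on hand, pool $2,394.00 (≈ $7.0000 each)
After Nov 5: 638 on hand, pool $3,282.00 (≈ $5.1442 each)
Nov 6, sell 46: 46/638 × $3,282.00 → $236.63
After Nov 10: 814 on hand, pool $3,933.37 (≈ $4.8321 each)
Nov 13, sell 442: 442/814 × $3,933.37 → $2,135.81
Total COGS = $236.63 + $2,135.81 = $2,372.44
Ending inventory (cost pool remaining) = $1,797.56
Check: goods available $4,170.00 = COGS $2,372.44 + ending $1,797.56

COGS = $2,372.44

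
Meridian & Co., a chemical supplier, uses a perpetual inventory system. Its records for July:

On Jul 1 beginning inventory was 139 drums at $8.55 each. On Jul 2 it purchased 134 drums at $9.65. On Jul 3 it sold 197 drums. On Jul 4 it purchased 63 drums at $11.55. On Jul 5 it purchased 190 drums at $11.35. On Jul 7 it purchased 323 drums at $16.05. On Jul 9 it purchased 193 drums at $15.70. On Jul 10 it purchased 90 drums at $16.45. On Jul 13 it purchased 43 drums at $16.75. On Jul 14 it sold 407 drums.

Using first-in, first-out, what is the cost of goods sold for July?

COGS = $6,617.60

Jul 3, 197 sold [FIFO — oldest first]: 139 @ $8.55 + 58 @ $9.65 = $1,748.15
Jul 14, 407 sold [FIFO — oldest first]: 76 @ $9.65 + 63 @ $11.55 + 190 @ $11.35 + 78 @ $16.05 = $4,869.45
Total COGS = $1,748.15 + $4,869.45 = $6,617.60
Ending inventory: 245 @ $16.05 + 193 @ $15.70 + 90 @ $16.45 + 43 @ $16.75 = $9,163.10
Check: goods available $15,780.70 = COGS $6,617.60 + ending $9,163.10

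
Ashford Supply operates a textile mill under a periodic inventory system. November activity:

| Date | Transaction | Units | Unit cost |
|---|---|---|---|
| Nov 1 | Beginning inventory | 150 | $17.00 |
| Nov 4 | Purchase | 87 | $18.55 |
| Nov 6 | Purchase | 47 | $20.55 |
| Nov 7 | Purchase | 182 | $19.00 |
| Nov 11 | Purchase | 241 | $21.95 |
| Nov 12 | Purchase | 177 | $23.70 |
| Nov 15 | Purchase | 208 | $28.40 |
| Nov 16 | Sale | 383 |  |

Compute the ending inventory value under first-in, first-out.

Nov 16, 383 sold [FIFO — oldest first]: 150 @ $17.00 + 87 @ $18.55 + 47 @ $20.55 + 99 @ $19.00 = $7,010.70
Ending inventory: 83 @ $19.00 + 241 @ $21.95 + 177 @ $23.70 + 208 @ $28.40 = $16,969.05
Check: goods available $23,979.75 = COGS $7,010.70 + ending $16,969.05

Ending inventory = $16,969.05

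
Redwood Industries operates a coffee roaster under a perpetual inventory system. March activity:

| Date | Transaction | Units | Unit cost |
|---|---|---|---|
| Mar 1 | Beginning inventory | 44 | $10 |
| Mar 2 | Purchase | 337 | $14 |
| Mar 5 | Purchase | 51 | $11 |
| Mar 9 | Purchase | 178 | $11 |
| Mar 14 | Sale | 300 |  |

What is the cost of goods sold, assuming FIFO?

COGS = $4,024

Mar 14, 300 sold [FIFO — oldest first]: 44 @ $10 + 256 @ $14 = $4,024
Ending inventory: 81 @ $14 + 51 @ $11 + 178 @ $11 = $3,653
Check: goods available $7,677 = COGS $4,024 + ending $3,653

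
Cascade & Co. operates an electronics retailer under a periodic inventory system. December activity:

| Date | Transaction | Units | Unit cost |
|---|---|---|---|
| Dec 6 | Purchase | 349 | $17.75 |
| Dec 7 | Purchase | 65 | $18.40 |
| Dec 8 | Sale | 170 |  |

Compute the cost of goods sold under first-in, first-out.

COGS = $3,017.50

Dec 8, 170 sold [FIFO — oldest first]: 170 @ $17.75 = $3,017.50
Ending inventory: 179 @ $17.75 + 65 @ $18.40 = $4,373.25
Check: goods available $7,390.75 = COGS $3,017.50 + ending $4,373.25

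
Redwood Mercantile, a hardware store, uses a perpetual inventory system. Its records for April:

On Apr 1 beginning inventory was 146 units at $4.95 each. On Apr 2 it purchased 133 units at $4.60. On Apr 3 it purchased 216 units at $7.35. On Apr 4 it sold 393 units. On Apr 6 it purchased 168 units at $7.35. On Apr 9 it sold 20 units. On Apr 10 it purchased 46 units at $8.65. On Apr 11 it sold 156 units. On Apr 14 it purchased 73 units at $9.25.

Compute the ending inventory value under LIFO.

Apr 4, 393 sold [LIFO — newest first]: 216 @ $7.35 + 133 @ $4.60 + 44 @ $4.95 = $2,417.20
Apr 9, 20 sold [LIFO — newest first]: 20 @ $7.35 = $147.00
Apr 11, 156 sold [LIFO — newest first]: 46 @ $8.65 + 110 @ $7.35 = $1,206.40
Total COGS = $2,417.20 + $147.00 + $1,206.40 = $3,770.60
Ending inventory: 102 @ $4.95 + 38 @ $7.35 + 73 @ $9.25 = $1,459.45

Ending inventory = $1,459.45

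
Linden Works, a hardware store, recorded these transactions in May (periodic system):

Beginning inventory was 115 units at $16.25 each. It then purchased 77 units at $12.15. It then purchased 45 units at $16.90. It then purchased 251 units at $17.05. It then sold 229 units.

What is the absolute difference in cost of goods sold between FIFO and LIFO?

FIFO COGS: 115 @ $16.25 + 77 @ $12.15 + 37 @ $16.90 = $3,429.60
LIFO COGS: 229 @ $17.05 = $3,904.45
Difference = |$3,429.60 − $3,904.45| = $474.85

$474.85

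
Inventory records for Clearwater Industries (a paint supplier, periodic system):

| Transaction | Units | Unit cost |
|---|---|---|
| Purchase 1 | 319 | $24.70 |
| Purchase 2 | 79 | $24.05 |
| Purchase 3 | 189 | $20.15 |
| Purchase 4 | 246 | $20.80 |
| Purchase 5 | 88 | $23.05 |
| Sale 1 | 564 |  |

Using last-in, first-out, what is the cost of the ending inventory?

Sale 1 (564) [LIFO — newest first]: 88 @ $23.05 + 246 @ $20.80 + 189 @ $20.15 + 41 @ $24.05 = $11,939.60
Ending inventory: 319 @ $24.70 + 38 @ $24.05 = $8,793.20

Ending inventory = $8,793.20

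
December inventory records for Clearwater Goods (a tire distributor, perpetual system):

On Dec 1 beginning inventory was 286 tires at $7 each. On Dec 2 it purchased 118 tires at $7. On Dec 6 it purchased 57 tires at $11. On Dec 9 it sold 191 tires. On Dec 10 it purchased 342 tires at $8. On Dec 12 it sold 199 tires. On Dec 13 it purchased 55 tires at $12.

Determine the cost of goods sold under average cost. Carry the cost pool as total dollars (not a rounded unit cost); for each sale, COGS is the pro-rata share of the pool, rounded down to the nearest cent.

After Dec 1: 286 on hand, pool $2,002.00 (≈ $7.0000 each)
After Dec 2: 404 on hand, pool $2,828.00 (≈ $7.0000 each)
After Dec 6: 461 on hand, pool $3,455.00 (≈ $7.4946 each)
Dec 9, sell 191: 191/461 × $3,455.00 → $1,431.46
After Dec 10: 612 on hand, pool $4,759.54 (≈ $7.7770 each)
Dec 12, sell 199: 199/612 × $4,759.54 → $1,547.62
After Dec 13: 468 on hand, pool $3,871.92 (≈ $8.2733 each)
Total COGS = $1,431.46 + $1,547.62 = $2,979.08
Ending inventory (cost pool remaining) = $3,871.92

COGS = $2,979.08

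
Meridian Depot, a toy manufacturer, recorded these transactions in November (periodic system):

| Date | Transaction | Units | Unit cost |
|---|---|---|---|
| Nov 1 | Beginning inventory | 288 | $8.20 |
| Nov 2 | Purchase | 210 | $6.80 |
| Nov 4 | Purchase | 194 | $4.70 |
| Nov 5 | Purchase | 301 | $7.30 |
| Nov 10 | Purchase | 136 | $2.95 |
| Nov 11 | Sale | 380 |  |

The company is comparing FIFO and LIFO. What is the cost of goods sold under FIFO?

COGS = $2,987.20

FIFO COGS: 288 @ $8.20 + 92 @ $6.80 = $2,987.20
LIFO COGS: 136 @ $2.95 + 244 @ $7.30 = $2,182.40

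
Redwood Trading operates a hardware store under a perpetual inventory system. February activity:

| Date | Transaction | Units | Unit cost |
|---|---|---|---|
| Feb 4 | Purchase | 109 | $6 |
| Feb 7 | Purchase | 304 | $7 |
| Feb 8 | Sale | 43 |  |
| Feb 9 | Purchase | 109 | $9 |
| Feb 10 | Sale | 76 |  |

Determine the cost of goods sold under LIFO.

Feb 8, 43 sold [LIFO — newest first]: 43 @ $7 = $301
Feb 10, 76 sold [LIFO — newest first]: 76 @ $9 = $684
Total COGS = $301 + $684 = $985
Ending inventory: 109 @ $6 + 261 @ $7 + 33 @ $9 = $2,778

COGS = $985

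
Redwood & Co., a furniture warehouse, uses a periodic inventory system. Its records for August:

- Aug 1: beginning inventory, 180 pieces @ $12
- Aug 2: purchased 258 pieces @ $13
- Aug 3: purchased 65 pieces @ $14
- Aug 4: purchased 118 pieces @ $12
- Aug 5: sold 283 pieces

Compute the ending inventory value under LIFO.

Ending inventory = $4,214

Aug 5, 283 sold [LIFO — newest first]: 118 @ $12 + 65 @ $14 + 100 @ $13 = $3,626
Ending inventory: 180 @ $12 + 158 @ $13 = $4,214
Check: goods available $7,840 = COGS $3,626 + ending $4,214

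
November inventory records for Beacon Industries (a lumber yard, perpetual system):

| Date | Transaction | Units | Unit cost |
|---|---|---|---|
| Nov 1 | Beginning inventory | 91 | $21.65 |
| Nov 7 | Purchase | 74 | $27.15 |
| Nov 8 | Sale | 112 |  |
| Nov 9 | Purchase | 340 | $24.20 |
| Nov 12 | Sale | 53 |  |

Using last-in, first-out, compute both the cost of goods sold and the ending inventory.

COGS = $4,114.40; ending inventory = $8,092.85

Nov 8, 112 sold [LIFO — newest first]: 74 @ $27.15 + 38 @ $21.65 = $2,831.80
Nov 12, 53 sold [LIFO — newest first]: 53 @ $24.20 = $1,282.60
Total COGS = $2,831.80 + $1,282.60 = $4,114.40
Ending inventory: 53 @ $21.65 + 287 @ $24.20 = $8,092.85
Check: goods available $12,207.25 = COGS $4,114.40 + ending $8,092.85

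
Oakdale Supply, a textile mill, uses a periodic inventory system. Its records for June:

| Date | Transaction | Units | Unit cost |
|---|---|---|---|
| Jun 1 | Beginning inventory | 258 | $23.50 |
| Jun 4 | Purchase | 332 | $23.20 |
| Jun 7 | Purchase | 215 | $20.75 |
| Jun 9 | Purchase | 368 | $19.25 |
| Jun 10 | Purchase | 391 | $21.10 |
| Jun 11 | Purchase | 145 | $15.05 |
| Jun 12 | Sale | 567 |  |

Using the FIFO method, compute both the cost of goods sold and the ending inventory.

Jun 12, 567 sold [FIFO — oldest first]: 258 @ $23.50 + 309 @ $23.20 = $13,231.80
Ending inventory: 23 @ $23.20 + 215 @ $20.75 + 368 @ $19.25 + 391 @ $21.10 + 145 @ $15.05 = $22,511.20
Check: goods available $35,743.00 = COGS $13,231.80 + ending $22,511.20

COGS = $13,231.80; ending inventory = $22,511.20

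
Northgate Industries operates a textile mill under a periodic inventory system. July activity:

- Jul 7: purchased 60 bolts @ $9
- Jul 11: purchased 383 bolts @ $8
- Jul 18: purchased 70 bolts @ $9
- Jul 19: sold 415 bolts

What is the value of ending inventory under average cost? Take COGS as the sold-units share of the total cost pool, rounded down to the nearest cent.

Jul 19, sell 415: 415/513 × $4,234.00 → $3,425.16
Ending inventory (cost pool remaining) = $808.84

Ending inventory = $808.84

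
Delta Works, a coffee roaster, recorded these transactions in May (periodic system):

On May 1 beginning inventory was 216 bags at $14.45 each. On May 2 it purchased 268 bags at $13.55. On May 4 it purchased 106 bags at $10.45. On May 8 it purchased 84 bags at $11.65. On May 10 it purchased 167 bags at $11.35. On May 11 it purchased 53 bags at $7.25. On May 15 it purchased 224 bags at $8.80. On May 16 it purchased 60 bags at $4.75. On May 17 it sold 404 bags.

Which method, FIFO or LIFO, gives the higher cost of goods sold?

FIFO COGS: 216 @ $14.45 + 188 @ $13.55 = $5,668.60
LIFO COGS: 60 @ $4.75 + 224 @ $8.80 + 53 @ $7.25 + 67 @ $11.35 = $3,400.90

FIFO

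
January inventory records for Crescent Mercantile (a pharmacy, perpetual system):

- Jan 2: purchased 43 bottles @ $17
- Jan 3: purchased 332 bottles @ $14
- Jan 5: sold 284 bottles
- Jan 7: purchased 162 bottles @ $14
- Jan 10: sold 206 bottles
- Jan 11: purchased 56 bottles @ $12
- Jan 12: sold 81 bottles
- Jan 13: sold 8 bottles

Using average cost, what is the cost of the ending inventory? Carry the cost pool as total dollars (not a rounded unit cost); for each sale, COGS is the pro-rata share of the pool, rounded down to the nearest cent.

After Jan 2: 43 on hand, pool $731.00 (≈ $17.0000 each)
After Jan 3: 375 on hand, pool $5,379.00 (≈ $14.3440 each)
Jan 5, sell 284: 284/375 × $5,379.00 → $4,073.69
After Jan 7: 253 on hand, pool $3,573.31 (≈ $14.1238 each)
Jan 10, sell 206: 206/253 × $3,573.31 → $2,909.49
After Jan 11: 103 on hand, pool $1,335.82 (≈ $12.9691 each)
Jan 12, sell 81: 81/103 × $1,335.82 → $1,050.49
Jan 13, sell 8: 8/22 × $285.33 → $103.75
Total COGS = $4,073.69 + $2,909.49 + $1,050.49 + $103.75 = $8,137.42
Ending inventory (cost pool remaining) = $181.58
Check: goods available $8,319.00 = COGS $8,137.42 + ending $181.58

Ending inventory = $181.58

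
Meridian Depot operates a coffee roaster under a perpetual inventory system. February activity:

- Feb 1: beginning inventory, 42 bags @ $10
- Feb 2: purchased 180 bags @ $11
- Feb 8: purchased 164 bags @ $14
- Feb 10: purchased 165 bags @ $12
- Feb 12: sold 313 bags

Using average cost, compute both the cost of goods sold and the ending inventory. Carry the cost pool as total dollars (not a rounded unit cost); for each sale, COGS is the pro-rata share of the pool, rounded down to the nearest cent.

COGS = $3,792.35; ending inventory = $2,883.65

After Feb 1: 42 on hand, pool $420.00 (≈ $10.0000 each)
After Feb 2: 222 on hand, pool $2,400.00 (≈ $10.8108 each)
After Feb 8: 386 on hand, pool $4,696.00 (≈ $12.1658 each)
After Feb 10: 551 on hand, pool $6,676.00 (≈ $12.1162 each)
Feb 12, sell 313: 313/551 × $6,676.00 → $3,792.35
Ending inventory (cost pool remaining) = $2,883.65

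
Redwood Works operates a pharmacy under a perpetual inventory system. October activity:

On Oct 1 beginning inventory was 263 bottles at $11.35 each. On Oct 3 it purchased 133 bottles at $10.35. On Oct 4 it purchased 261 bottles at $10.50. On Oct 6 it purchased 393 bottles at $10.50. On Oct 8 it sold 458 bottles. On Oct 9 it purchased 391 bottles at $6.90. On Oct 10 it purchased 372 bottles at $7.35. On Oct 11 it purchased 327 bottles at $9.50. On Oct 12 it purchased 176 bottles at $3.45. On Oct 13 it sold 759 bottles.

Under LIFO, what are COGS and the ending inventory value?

Oct 8, 458 sold [LIFO — newest first]: 393 @ $10.50 + 65 @ $10.50 = $4,809.00
Oct 13, 759 sold [LIFO — newest first]: 176 @ $3.45 + 327 @ $9.50 + 256 @ $7.35 = $5,595.30
Total COGS = $4,809.00 + $5,595.30 = $10,404.30
Ending inventory: 263 @ $11.35 + 133 @ $10.35 + 196 @ $10.50 + 391 @ $6.90 + 116 @ $7.35 = $9,970.10

COGS = $10,404.30; ending inventory = $9,970.10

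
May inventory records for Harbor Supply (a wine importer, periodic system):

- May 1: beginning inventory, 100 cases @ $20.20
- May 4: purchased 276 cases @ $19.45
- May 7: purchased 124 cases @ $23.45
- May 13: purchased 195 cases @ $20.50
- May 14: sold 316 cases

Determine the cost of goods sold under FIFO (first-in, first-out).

COGS = $6,221.20

May 14, 316 sold [FIFO — oldest first]: 100 @ $20.20 + 216 @ $19.45 = $6,221.20
Ending inventory: 60 @ $19.45 + 124 @ $23.45 + 195 @ $20.50 = $8,072.30
Check: goods available $14,293.50 = COGS $6,221.20 + ending $8,072.30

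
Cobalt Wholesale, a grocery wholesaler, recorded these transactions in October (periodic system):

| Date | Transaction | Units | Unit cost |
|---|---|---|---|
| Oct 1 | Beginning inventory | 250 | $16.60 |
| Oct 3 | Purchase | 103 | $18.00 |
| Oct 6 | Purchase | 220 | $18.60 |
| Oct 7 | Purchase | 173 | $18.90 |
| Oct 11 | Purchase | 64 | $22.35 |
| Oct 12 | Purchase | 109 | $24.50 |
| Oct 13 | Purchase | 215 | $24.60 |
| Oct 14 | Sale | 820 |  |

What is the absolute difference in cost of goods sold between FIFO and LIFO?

FIFO COGS: 250 @ $16.60 + 103 @ $18.00 + 220 @ $18.60 + 173 @ $18.90 + 64 @ $22.35 + 10 @ $24.50 = $15,041.10
LIFO COGS: 215 @ $24.60 + 109 @ $24.50 + 64 @ $22.35 + 173 @ $18.90 + 220 @ $18.60 + 39 @ $18.00 = $17,453.60
Difference = |$15,041.10 − $17,453.60| = $2,412.50

$2,412.50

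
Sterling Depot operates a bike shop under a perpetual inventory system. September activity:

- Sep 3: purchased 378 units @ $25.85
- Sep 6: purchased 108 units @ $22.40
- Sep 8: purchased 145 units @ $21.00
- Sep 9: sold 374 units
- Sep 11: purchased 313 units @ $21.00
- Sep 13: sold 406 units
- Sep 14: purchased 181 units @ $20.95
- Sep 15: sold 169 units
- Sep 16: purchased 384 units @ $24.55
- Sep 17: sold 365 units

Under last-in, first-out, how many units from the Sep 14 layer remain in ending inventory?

12

Sep 9, 374 sold [LIFO — newest first]: 145 @ $21.00 + 108 @ $22.40 + 121 @ $25.85 = $8,592.05
Sep 13, 406 sold [LIFO — newest first]: 313 @ $21.00 + 93 @ $25.85 = $8,977.05
Sep 15, 169 sold [LIFO — newest first]: 169 @ $20.95 = $3,540.55
Sep 17, 365 sold [LIFO — newest first]: 365 @ $24.55 = $8,960.75
Total COGS = $8,592.05 + $8,977.05 + $3,540.55 + $8,960.75 = $30,070.40
Ending inventory: 164 @ $25.85 + 12 @ $20.95 + 19 @ $24.55 = $4,957.25
Check: goods available $35,027.65 = COGS $30,070.40 + ending $4,957.25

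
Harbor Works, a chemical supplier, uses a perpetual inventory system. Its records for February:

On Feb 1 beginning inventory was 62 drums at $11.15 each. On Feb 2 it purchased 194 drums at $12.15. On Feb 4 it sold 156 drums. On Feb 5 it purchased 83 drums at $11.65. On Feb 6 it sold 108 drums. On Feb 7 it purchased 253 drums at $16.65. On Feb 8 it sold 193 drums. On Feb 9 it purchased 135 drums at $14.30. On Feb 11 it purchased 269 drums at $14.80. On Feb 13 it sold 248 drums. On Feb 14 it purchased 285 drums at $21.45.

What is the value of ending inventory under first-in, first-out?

Feb 4, 156 sold [FIFO — oldest first]: 62 @ $11.15 + 94 @ $12.15 = $1,833.40
Feb 6, 108 sold [FIFO — oldest first]: 100 @ $12.15 + 8 @ $11.65 = $1,308.20
Feb 8, 193 sold [FIFO — oldest first]: 75 @ $11.65 + 118 @ $16.65 = $2,838.45
Feb 13, 248 sold [FIFO — oldest first]: 135 @ $16.65 + 113 @ $14.30 = $3,863.65
Total COGS = $1,833.40 + $1,308.20 + $2,838.45 + $3,863.65 = $9,843.70
Ending inventory: 22 @ $14.30 + 269 @ $14.80 + 285 @ $21.45 = $10,409.05

Ending inventory = $10,409.05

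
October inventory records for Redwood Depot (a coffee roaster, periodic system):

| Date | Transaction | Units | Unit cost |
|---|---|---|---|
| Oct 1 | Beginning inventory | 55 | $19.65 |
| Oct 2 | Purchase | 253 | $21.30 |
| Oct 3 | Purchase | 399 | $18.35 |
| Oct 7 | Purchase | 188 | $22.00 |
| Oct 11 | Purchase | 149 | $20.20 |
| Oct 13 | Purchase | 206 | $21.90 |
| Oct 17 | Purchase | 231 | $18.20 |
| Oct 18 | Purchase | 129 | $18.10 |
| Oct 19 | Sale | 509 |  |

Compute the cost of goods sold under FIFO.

COGS = $10,158.00

Oct 19, 509 sold [FIFO — oldest first]: 55 @ $19.65 + 253 @ $21.30 + 201 @ $18.35 = $10,158.00
Ending inventory: 198 @ $18.35 + 188 @ $22.00 + 149 @ $20.20 + 206 @ $21.90 + 231 @ $18.20 + 129 @ $18.10 = $21,829.60
Check: goods available $31,987.60 = COGS $10,158.00 + ending $21,829.60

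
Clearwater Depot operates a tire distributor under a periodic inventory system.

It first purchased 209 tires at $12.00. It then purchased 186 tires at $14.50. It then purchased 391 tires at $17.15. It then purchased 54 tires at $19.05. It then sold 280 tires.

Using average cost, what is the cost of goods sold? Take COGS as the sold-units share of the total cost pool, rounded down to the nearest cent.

COGS = $4,313.11

Sale 1, sell 280: 280/840 × $12,939.35 → $4,313.11
Ending inventory (cost pool remaining) = $8,626.24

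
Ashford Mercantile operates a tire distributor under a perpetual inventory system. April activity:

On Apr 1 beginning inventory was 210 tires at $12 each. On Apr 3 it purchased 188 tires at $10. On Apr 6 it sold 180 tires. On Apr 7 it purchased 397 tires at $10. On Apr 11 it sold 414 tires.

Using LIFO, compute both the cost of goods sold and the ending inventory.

COGS = $5,958; ending inventory = $2,412

Apr 6, 180 sold [LIFO — newest first]: 180 @ $10 = $1,800
Apr 11, 414 sold [LIFO — newest first]: 397 @ $10 + 8 @ $10 + 9 @ $12 = $4,158
Total COGS = $1,800 + $4,158 = $5,958
Ending inventory: 201 @ $12 = $2,412
Check: goods available $8,370 = COGS $5,958 + ending $2,412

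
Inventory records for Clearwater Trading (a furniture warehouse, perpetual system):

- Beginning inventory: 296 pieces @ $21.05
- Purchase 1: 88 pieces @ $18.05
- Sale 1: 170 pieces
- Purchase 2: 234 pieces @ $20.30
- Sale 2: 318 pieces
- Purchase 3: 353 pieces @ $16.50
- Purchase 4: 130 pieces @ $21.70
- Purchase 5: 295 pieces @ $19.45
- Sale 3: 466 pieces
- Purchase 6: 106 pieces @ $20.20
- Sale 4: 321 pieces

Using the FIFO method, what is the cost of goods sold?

COGS = $24,599.20

Sale 1 (170) [FIFO — oldest first]: 170 @ $21.05 = $3,578.50
Sale 2 (318) [FIFO — oldest first]: 126 @ $21.05 + 88 @ $18.05 + 104 @ $20.30 = $6,351.90
Sale 3 (466) [FIFO — oldest first]: 130 @ $20.30 + 336 @ $16.50 = $8,183.00
Sale 4 (321) [FIFO — oldest first]: 17 @ $16.50 + 130 @ $21.70 + 174 @ $19.45 = $6,485.80
Total COGS = $3,578.50 + $6,351.90 + $8,183.00 + $6,485.80 = $24,599.20
Ending inventory: 121 @ $19.45 + 106 @ $20.20 = $4,494.65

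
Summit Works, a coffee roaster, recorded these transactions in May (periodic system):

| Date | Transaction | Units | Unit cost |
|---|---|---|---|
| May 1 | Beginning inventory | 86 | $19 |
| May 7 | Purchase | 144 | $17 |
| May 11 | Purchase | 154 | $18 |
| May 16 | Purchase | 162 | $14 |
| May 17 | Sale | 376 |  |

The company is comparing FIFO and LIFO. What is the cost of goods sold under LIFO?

FIFO COGS: 86 @ $19 + 144 @ $17 + 146 @ $18 = $6,710
LIFO COGS: 162 @ $14 + 154 @ $18 + 60 @ $17 = $6,060

COGS = $6,060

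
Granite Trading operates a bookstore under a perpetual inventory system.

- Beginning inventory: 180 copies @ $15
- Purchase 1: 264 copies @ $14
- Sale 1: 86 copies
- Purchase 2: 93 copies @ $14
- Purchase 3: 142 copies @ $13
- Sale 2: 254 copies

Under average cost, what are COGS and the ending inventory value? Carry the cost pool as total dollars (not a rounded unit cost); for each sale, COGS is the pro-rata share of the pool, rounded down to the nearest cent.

COGS = $4,796.20; ending inventory = $4,747.80

After Beginning: 180 on hand, pool $2,700.00 (≈ $15.0000 each)
After Purchase 1: 444 on hand, pool $6,396.00 (≈ $14.4054 each)
Sale 1, sell 86: 86/444 × $6,396.00 → $1,238.86
After Purchase 2: 451 on hand, pool $6,459.14 (≈ $14.3218 each)
After Purchase 3: 593 on hand, pool $8,305.14 (≈ $14.0053 each)
Sale 2, sell 254: 254/593 × $8,305.14 → $3,557.34
Total COGS = $1,238.86 + $3,557.34 = $4,796.20
Ending inventory (cost pool remaining) = $4,747.80
Check: goods available $9,544.00 = COGS $4,796.20 + ending $4,747.80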